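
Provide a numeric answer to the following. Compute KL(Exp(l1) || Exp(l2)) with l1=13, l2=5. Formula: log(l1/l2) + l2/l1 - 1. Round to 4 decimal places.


KL divergence for exponential family:
KL = log(l1/l2) + l2/l1 - 1.
log(13/5) = 0.955511.
5/13 = 0.384615.
KL = 0.955511 + 0.384615 - 1 = 0.3401

0.3401


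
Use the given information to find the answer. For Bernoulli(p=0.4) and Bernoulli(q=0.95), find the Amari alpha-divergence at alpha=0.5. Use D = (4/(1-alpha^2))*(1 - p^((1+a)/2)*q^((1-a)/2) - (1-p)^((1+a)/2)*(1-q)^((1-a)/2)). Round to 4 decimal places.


Amari alpha-divergence:
D = (4/(1-alpha^2))*(1 - p^((1+a)/2)*q^((1-a)/2) - (1-p)^((1+a)/2)*(1-q)^((1-a)/2)).
alpha = 0.5, p = 0.4, q = 0.95.
e1 = (1+alpha)/2 = 0.75, e2 = (1-alpha)/2 = 0.25.
t1 = p^e1 * q^e2 = 0.4^0.75 * 0.95^0.25 = 0.496565.
t2 = (1-p)^e1 * (1-q)^e2 = 0.6^0.75 * 0.05^0.25 = 0.322371.
4/(1-alpha^2) = 5.333333.
D = 5.333333*(1 - 0.496565 - 0.322371) = 0.9657

0.9657


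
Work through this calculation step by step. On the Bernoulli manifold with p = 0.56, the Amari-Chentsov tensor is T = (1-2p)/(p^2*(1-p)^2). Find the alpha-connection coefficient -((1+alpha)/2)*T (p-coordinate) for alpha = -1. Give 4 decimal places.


Skewness (Amari-Chentsov) tensor: T = (1-2p)/(p^2*(1-p)^2).
p = 0.56, 1-2p = -0.12, p^2 = 0.3136, (1-p)^2 = 0.1936.
T = -0.12/(0.3136 * 0.1936) = -1.976514.
In the p-coordinate, Gamma^(alpha) = Gamma^(0) - (alpha/2)*T with Gamma^(0) = (1/2)*g'(p) = -T/2,
so Gamma^(alpha) = -((1+alpha)/2)*T.
alpha = -1, -(1+alpha)/2 = 0.0.
Gamma = 0.0 * -1.976514 = 0.0000

0.0000


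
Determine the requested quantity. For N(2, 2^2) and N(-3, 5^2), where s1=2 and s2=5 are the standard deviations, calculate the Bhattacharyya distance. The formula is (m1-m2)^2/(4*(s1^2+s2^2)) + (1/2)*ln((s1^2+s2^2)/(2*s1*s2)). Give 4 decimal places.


Bhattacharyya distance between two Gaussians:
DB = (m1-m2)^2/(4*(s1^2+s2^2)) + (1/2)*ln((s1^2+s2^2)/(2*s1*s2)).
(m1-m2)^2 = (5)^2 = 25.
s1^2+s2^2 = 4 + 25 = 29.
term1 = 25/116 = 0.215517.
term2 = 0.5*ln(29/20.0) = 0.185782.
DB = 0.215517 + 0.185782 = 0.4013

0.4013


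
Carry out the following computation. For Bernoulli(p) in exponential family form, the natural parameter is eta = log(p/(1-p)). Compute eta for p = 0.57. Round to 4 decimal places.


Natural parameter for Bernoulli: eta = log(p/(1-p)).
p = 0.57, 1-p = 0.43.
p/(1-p) = 1.325581.
eta = log(1.325581) = 0.2819

0.2819


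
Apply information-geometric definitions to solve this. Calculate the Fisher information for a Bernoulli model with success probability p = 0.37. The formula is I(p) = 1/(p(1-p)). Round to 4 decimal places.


For Bernoulli(p), Fisher information is I(p) = 1/(p*(1-p)).
p = 0.37, 1-p = 0.63.
p*(1-p) = 0.2331.
I(p) = 1/0.2331 = 4.2900

4.2900


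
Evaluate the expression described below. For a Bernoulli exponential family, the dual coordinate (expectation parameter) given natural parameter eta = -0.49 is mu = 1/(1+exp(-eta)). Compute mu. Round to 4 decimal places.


Dual coordinate (expectation parameter) for Bernoulli:
mu = 1/(1+exp(-eta)).
eta = -0.49.
exp(-eta) = exp(0.49) = 1.632316.
mu = 1/(1+1.632316) = 0.3799

0.3799


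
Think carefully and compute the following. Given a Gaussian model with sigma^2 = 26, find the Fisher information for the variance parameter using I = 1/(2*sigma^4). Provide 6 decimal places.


Fisher information for variance: I(sigma^2) = 1/(2*sigma^4).
sigma^2 = 26, so sigma^4 = 676.
I = 1/(2*676) = 1/1352 = 0.000740

0.000740


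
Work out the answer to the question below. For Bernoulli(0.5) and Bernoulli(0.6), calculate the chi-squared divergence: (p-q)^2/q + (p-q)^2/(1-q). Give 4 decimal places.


Chi-squared divergence between Bernoulli distributions:
chi^2 = (p-q)^2/q + (p-q)^2/(1-q).
p = 0.5, q = 0.6, p-q = -0.1.
(p-q)^2 = 0.01.
term1 = 0.01/0.6 = 0.016667.
term2 = 0.01/0.4 = 0.025.
chi^2 = 0.016667 + 0.025 = 0.0417

0.0417


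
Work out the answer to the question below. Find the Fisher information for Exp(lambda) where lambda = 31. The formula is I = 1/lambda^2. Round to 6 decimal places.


Fisher information for exponential: I(lambda) = 1/lambda^2.
lambda = 31, lambda^2 = 961.
I = 1/961 = 0.001041

0.001041


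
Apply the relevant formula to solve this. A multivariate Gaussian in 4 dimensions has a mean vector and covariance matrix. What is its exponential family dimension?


Exponential family dimension calculation:
For 4-dim MVN: mean has 4 params, covariance has 4*5/2 = 10 unique entries.
Total dim = 4 + 10 = 14.

14


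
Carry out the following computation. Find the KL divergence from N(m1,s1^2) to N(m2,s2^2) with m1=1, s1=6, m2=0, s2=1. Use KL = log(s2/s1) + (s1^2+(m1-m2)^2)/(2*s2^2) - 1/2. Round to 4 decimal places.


KL divergence between normal distributions:
KL = log(s2/s1) + (s1^2 + (m1-m2)^2)/(2*s2^2) - 1/2.
log(1/6) = -1.791759.
(6^2 + (1-0)^2)/(2*1^2) = (36 + 1)/2 = 18.5.
KL = -1.791759 + 18.5 - 0.5 = 16.2082

16.2082


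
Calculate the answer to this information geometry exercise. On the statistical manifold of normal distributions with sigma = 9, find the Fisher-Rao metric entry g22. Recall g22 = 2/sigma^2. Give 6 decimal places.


For the 2-parameter normal family, the Fisher metric has:
  g11 = 1/sigma^2, g22 = 2/sigma^2.
sigma = 9, sigma^2 = 81.
g22 = 0.024691

0.024691


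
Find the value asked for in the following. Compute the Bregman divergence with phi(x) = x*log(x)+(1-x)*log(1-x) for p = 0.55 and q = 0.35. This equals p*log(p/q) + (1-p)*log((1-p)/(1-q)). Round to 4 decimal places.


Bregman divergence with negative entropy generator:
D = p*log(p/q) + (1-p)*log((1-p)/(1-q)).
p = 0.55, q = 0.35.
p*log(p/q) = 0.55*log(0.55/0.35) = 0.248592.
(1-p)*log((1-p)/(1-q)) = 0.45*log(0.45/0.65) = -0.165476.
D = 0.248592 + -0.165476 = 0.0831

0.0831


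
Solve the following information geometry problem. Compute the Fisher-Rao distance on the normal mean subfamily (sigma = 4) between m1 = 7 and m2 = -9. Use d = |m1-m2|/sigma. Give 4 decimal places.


On the fixed-variance normal subfamily, geodesic distance = |m1-m2|/sigma.
|7 - -9| = 16.
sigma = 4.
d = 16/4 = 4.0000

4.0000


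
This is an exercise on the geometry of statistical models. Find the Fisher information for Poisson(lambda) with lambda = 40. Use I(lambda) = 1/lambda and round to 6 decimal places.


Fisher information for Poisson: I(lambda) = 1/lambda.
lambda = 40.
I(lambda) = 1/40 = 0.025000

0.025000


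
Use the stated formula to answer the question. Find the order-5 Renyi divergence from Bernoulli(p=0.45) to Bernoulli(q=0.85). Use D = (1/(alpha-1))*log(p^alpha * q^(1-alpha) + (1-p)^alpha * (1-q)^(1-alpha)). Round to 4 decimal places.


Renyi divergence of order alpha between Bernoulli distributions:
D = (1/(alpha-1))*log(p^alpha * q^(1-alpha) + (1-p)^alpha * (1-q)^(1-alpha)).
alpha = 5, p = 0.45, q = 0.85.
p^alpha * q^(1-alpha) = 0.45^5 * 0.85^-4 = 0.03535.
(1-p)^alpha * (1-q)^(1-alpha) = 0.55^5 * 0.15^-4 = 99.414198.
sum = 0.03535 + 99.414198 = 99.449547.
D = (1/4)*log(99.449547) = 1.1499

1.1499


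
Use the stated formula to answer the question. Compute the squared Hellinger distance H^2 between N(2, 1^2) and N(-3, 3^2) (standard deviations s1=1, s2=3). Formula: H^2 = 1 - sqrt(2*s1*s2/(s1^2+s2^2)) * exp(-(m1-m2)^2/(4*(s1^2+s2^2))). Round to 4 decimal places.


Squared Hellinger distance for Gaussians:
H^2 = 1 - sqrt(2*s1*s2/(s1^2+s2^2)) * exp(-(m1-m2)^2/(4*(s1^2+s2^2))).
s1^2 = 1, s2^2 = 9, s1^2+s2^2 = 10.
sqrt(2*1*3/(10)) = 0.774597.
(m1-m2)^2 = (5)^2 = 25.
exp(-25/(4*10)) = exp(-0.625) = 0.535261.
H^2 = 1 - 0.774597*0.535261 = 0.5854

0.5854


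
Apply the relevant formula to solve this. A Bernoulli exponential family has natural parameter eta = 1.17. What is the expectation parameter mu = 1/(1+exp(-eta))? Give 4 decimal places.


Dual coordinate (expectation parameter) for Bernoulli:
mu = 1/(1+exp(-eta)).
eta = 1.17.
exp(-eta) = exp(-1.17) = 0.310367.
mu = 1/(1+0.310367) = 0.7631

0.7631


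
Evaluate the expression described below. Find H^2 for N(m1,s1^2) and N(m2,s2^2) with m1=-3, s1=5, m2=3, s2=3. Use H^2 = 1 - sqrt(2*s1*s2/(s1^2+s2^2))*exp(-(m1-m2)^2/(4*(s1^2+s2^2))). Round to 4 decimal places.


Squared Hellinger distance for Gaussians:
H^2 = 1 - sqrt(2*s1*s2/(s1^2+s2^2)) * exp(-(m1-m2)^2/(4*(s1^2+s2^2))).
s1^2 = 25, s2^2 = 9, s1^2+s2^2 = 34.
sqrt(2*5*3/(34)) = 0.939336.
(m1-m2)^2 = (-6)^2 = 36.
exp(-36/(4*34)) = exp(-0.264706) = 0.767432.
H^2 = 1 - 0.939336*0.767432 = 0.2791

0.2791


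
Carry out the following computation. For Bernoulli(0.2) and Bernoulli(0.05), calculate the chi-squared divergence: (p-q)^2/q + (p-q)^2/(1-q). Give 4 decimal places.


Chi-squared divergence between Bernoulli distributions:
chi^2 = (p-q)^2/q + (p-q)^2/(1-q).
p = 0.2, q = 0.05, p-q = 0.15.
(p-q)^2 = 0.0225.
term1 = 0.0225/0.05 = 0.45.
term2 = 0.0225/0.95 = 0.023684.
chi^2 = 0.45 + 0.023684 = 0.4737

0.4737


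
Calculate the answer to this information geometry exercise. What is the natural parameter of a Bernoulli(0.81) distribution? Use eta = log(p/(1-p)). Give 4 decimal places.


Natural parameter for Bernoulli: eta = log(p/(1-p)).
p = 0.81, 1-p = 0.19.
p/(1-p) = 4.263158.
eta = log(4.263158) = 1.4500

1.4500


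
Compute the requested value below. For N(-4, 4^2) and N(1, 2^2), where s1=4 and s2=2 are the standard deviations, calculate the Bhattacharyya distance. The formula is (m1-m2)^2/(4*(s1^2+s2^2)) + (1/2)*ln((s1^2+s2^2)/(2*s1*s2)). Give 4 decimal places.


Bhattacharyya distance between two Gaussians:
DB = (m1-m2)^2/(4*(s1^2+s2^2)) + (1/2)*ln((s1^2+s2^2)/(2*s1*s2)).
(m1-m2)^2 = (-5)^2 = 25.
s1^2+s2^2 = 16 + 4 = 20.
term1 = 25/80 = 0.3125.
term2 = 0.5*ln(20/16.0) = 0.111572.
DB = 0.3125 + 0.111572 = 0.4241

0.4241


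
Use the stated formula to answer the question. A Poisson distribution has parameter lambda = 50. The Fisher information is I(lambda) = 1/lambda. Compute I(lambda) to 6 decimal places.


Fisher information for Poisson: I(lambda) = 1/lambda.
lambda = 50.
I(lambda) = 1/50 = 0.020000

0.020000


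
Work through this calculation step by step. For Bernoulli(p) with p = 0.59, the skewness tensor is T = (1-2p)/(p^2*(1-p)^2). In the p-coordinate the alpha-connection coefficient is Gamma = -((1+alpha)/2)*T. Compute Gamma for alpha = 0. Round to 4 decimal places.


Skewness (Amari-Chentsov) tensor: T = (1-2p)/(p^2*(1-p)^2).
p = 0.59, 1-2p = -0.18, p^2 = 0.3481, (1-p)^2 = 0.1681.
T = -0.18/(0.3481 * 0.1681) = -3.076102.
In the p-coordinate, Gamma^(alpha) = Gamma^(0) - (alpha/2)*T with Gamma^(0) = (1/2)*g'(p) = -T/2,
so Gamma^(alpha) = -((1+alpha)/2)*T.
alpha = 0, -(1+alpha)/2 = -0.5.
Gamma = -0.5 * -3.076102 = 1.5381

1.5381


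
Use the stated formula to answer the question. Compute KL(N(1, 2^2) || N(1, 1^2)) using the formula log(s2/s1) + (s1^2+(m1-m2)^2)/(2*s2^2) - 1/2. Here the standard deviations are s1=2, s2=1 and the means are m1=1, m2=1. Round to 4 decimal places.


KL divergence between normal distributions:
KL = log(s2/s1) + (s1^2 + (m1-m2)^2)/(2*s2^2) - 1/2.
log(1/2) = -0.693147.
(2^2 + (1-1)^2)/(2*1^2) = (4 + 0)/2 = 2.0.
KL = -0.693147 + 2.0 - 0.5 = 0.8069

0.8069


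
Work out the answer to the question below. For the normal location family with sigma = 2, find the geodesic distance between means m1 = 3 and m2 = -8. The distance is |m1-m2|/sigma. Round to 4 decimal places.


On the fixed-variance normal subfamily, geodesic distance = |m1-m2|/sigma.
|3 - -8| = 11.
sigma = 2.
d = 11/2 = 5.5000

5.5000


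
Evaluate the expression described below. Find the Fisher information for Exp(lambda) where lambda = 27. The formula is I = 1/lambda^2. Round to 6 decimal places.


Fisher information for exponential: I(lambda) = 1/lambda^2.
lambda = 27, lambda^2 = 729.
I = 1/729 = 0.001372

0.001372


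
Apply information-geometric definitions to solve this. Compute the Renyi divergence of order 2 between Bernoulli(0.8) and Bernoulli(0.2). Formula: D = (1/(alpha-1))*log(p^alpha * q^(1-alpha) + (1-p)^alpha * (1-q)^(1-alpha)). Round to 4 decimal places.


Renyi divergence of order alpha between Bernoulli distributions:
D = (1/(alpha-1))*log(p^alpha * q^(1-alpha) + (1-p)^alpha * (1-q)^(1-alpha)).
alpha = 2, p = 0.8, q = 0.2.
p^alpha * q^(1-alpha) = 0.8^2 * 0.2^-1 = 3.2.
(1-p)^alpha * (1-q)^(1-alpha) = 0.2^2 * 0.8^-1 = 0.05.
sum = 3.2 + 0.05 = 3.25.
D = (1/1)*log(3.25) = 1.1787

1.1787


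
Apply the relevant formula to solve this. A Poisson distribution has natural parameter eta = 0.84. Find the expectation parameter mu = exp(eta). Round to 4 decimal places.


Expectation parameter for Poisson exponential family:
mu = exp(eta).
eta = 0.84.
mu = exp(0.84) = 2.3164

2.3164


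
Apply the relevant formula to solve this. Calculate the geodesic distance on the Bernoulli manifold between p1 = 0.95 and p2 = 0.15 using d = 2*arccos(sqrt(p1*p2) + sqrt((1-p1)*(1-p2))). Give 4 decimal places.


Geodesic distance on Bernoulli manifold:
d(p1,p2) = 2*arccos(sqrt(p1*p2) + sqrt((1-p1)*(1-p2))).
sqrt(p1*p2) = sqrt(0.95*0.15) = 0.377492.
sqrt((1-p1)*(1-p2)) = sqrt(0.05*0.85) = 0.206155.
arg = 0.377492 + 0.206155 = 0.583647.
d = 2*arccos(0.583647) = 1.8952

1.8952


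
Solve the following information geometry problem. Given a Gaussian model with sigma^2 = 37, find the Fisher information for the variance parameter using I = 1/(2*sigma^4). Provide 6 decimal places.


Fisher information for variance: I(sigma^2) = 1/(2*sigma^4).
sigma^2 = 37, so sigma^4 = 1369.
I = 1/(2*1369) = 1/2738 = 0.000365

0.000365


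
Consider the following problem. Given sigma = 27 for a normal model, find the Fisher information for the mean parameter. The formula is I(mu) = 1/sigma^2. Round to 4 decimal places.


The Fisher information for the mean of a normal distribution is I(mu) = 1/sigma^2.
sigma = 27, so sigma^2 = 729.
I(mu) = 1/729 = 0.0014

0.0014


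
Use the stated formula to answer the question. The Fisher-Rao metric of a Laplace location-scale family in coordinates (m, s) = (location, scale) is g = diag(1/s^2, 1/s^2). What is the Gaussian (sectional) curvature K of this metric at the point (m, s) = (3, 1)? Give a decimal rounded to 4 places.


The metric has the form g = (A dm^2 + B ds^2)/s^2 with A = 1, B = 1.
Substitute u = sqrt(A/B)*m: g = B*(du^2 + ds^2)/s^2, i.e. B times the
Poincare upper half-plane metric, which has constant Gaussian curvature -1.
Scaling a 2D metric by a constant c divides the Gaussian curvature by c,
so K = -1/B = -1/(1) = -1.0000 everywhere (the point (m, s) = (3, 1) is irrelevant:
the curvature is constant).
The requested Gaussian curvature is K = -1.0000.

-1.0000


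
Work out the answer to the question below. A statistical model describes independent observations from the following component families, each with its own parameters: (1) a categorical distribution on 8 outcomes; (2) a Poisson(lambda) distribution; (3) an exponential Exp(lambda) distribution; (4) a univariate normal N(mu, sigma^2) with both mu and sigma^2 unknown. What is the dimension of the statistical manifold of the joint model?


The dimension of a statistical manifold equals the number of free
(independent) real parameters of the model. For a product of independent
blocks the parameter counts add.
- categorical on 8 outcomes (probabilities sum to 1): 8-1 = 7.
- Poisson (lambda): 1.
- exponential (lambda): 1.
- normal (mu, sigma^2): 2.
Total = 7 + 1 + 1 + 2 = 11.
Dimension = 11

11


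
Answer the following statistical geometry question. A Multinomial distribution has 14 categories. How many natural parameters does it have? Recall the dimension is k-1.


Exponential family dimension calculation:
For Multinomial with k=14 categories, dim = k-1 = 13.

13


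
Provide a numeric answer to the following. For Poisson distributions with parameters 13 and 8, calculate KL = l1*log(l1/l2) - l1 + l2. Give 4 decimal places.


KL divergence for Poisson:
KL = l1*log(l1/l2) - l1 + l2.
l1 = 13, l2 = 8.
log(13/8) = 0.485508.
l1*log(l1/l2) = 13 * 0.485508 = 6.311602.
KL = 6.311602 - 13 + 8 = 1.3116

1.3116


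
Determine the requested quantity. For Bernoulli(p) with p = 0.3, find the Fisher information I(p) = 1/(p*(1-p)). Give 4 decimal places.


For Bernoulli(p), Fisher information is I(p) = 1/(p*(1-p)).
p = 0.3, 1-p = 0.7.
p*(1-p) = 0.21.
I(p) = 1/0.21 = 4.7619

4.7619


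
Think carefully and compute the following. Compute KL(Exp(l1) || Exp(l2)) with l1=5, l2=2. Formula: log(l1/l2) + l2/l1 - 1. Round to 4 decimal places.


KL divergence for exponential family:
KL = log(l1/l2) + l2/l1 - 1.
log(5/2) = 0.916291.
2/5 = 0.4.
KL = 0.916291 + 0.4 - 1 = 0.3163

0.3163


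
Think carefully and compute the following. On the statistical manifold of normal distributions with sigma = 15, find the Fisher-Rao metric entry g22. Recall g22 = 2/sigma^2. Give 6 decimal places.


For the 2-parameter normal family, the Fisher metric has:
  g11 = 1/sigma^2, g22 = 2/sigma^2.
sigma = 15, sigma^2 = 225.
g22 = 0.008889

0.008889


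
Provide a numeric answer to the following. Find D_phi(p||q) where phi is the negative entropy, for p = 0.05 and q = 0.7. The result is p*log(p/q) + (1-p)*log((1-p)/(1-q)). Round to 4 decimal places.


Bregman divergence with negative entropy generator:
D = p*log(p/q) + (1-p)*log((1-p)/(1-q)).
p = 0.05, q = 0.7.
p*log(p/q) = 0.05*log(0.05/0.7) = -0.131953.
(1-p)*log((1-p)/(1-q)) = 0.95*log(0.95/0.3) = 1.095046.
D = -0.131953 + 1.095046 = 0.9631

0.9631


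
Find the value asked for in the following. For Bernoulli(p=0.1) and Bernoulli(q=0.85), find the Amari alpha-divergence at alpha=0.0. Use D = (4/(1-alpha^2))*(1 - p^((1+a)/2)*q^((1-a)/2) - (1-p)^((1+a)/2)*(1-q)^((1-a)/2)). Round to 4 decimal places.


Amari alpha-divergence:
D = (4/(1-alpha^2))*(1 - p^((1+a)/2)*q^((1-a)/2) - (1-p)^((1+a)/2)*(1-q)^((1-a)/2)).
alpha = 0.0, p = 0.1, q = 0.85.
e1 = (1+alpha)/2 = 0.5, e2 = (1-alpha)/2 = 0.5.
t1 = p^e1 * q^e2 = 0.1^0.5 * 0.85^0.5 = 0.291548.
t2 = (1-p)^e1 * (1-q)^e2 = 0.9^0.5 * 0.15^0.5 = 0.367423.
4/(1-alpha^2) = 4.0.
D = 4.0*(1 - 0.291548 - 0.367423) = 1.3641

1.3641


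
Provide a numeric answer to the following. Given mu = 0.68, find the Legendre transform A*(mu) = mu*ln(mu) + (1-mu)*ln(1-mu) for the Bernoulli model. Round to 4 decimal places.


Legendre transform for Bernoulli:
A*(mu) = mu*log(mu) + (1-mu)*log(1-mu).
mu = 0.68, 1-mu = 0.32.
mu*log(mu) = 0.68*log(0.68) = -0.26225.
(1-mu)*log(1-mu) = 0.32*log(0.32) = -0.364619.
A* = -0.26225 + -0.364619 = -0.6269

-0.6269


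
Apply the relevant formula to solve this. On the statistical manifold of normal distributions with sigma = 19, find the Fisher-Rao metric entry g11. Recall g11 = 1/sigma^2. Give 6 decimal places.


For the 2-parameter normal family, the Fisher metric has:
  g11 = 1/sigma^2, g22 = 2/sigma^2.
sigma = 19, sigma^2 = 361.
g11 = 0.002770

0.002770


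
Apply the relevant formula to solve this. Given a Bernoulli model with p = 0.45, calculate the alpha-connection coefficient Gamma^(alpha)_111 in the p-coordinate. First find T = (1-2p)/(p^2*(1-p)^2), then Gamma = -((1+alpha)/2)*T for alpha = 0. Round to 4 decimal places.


Skewness (Amari-Chentsov) tensor: T = (1-2p)/(p^2*(1-p)^2).
p = 0.45, 1-2p = 0.1, p^2 = 0.2025, (1-p)^2 = 0.3025.
T = 0.1/(0.2025 * 0.3025) = 1.632486.
In the p-coordinate, Gamma^(alpha) = Gamma^(0) - (alpha/2)*T with Gamma^(0) = (1/2)*g'(p) = -T/2,
so Gamma^(alpha) = -((1+alpha)/2)*T.
alpha = 0, -(1+alpha)/2 = -0.5.
Gamma = -0.5 * 1.632486 = -0.8162

-0.8162


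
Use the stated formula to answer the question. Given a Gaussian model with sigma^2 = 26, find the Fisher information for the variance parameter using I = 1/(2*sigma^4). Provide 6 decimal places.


Fisher information for variance: I(sigma^2) = 1/(2*sigma^4).
sigma^2 = 26, so sigma^4 = 676.
I = 1/(2*676) = 1/1352 = 0.000740

0.000740


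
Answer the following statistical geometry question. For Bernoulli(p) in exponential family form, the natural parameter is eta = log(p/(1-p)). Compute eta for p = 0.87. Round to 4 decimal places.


Natural parameter for Bernoulli: eta = log(p/(1-p)).
p = 0.87, 1-p = 0.13.
p/(1-p) = 6.692308.
eta = log(6.692308) = 1.9010

1.9010


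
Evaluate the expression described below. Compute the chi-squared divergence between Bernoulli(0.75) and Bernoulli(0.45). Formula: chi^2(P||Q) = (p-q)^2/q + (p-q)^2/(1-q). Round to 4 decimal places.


Chi-squared divergence between Bernoulli distributions:
chi^2 = (p-q)^2/q + (p-q)^2/(1-q).
p = 0.75, q = 0.45, p-q = 0.3.
(p-q)^2 = 0.09.
term1 = 0.09/0.45 = 0.2.
term2 = 0.09/0.55 = 0.163636.
chi^2 = 0.2 + 0.163636 = 0.3636

0.3636


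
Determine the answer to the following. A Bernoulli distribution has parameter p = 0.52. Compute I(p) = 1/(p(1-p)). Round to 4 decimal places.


For Bernoulli(p), Fisher information is I(p) = 1/(p*(1-p)).
p = 0.52, 1-p = 0.48.
p*(1-p) = 0.2496.
I(p) = 1/0.2496 = 4.0064

4.0064


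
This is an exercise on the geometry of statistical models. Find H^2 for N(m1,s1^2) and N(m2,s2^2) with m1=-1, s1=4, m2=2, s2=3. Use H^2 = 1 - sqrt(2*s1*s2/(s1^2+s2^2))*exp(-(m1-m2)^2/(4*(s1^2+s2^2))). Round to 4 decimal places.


Squared Hellinger distance for Gaussians:
H^2 = 1 - sqrt(2*s1*s2/(s1^2+s2^2)) * exp(-(m1-m2)^2/(4*(s1^2+s2^2))).
s1^2 = 16, s2^2 = 9, s1^2+s2^2 = 25.
sqrt(2*4*3/(25)) = 0.979796.
(m1-m2)^2 = (-3)^2 = 9.
exp(-9/(4*25)) = exp(-0.09) = 0.913931.
H^2 = 1 - 0.979796*0.913931 = 0.1045

0.1045


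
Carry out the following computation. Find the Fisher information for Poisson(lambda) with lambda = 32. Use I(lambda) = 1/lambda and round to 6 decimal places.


Fisher information for Poisson: I(lambda) = 1/lambda.
lambda = 32.
I(lambda) = 1/32 = 0.031250

0.031250


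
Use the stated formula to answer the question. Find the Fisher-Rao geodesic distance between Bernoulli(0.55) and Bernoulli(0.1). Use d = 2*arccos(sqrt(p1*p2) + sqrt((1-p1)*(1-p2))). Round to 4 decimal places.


Geodesic distance on Bernoulli manifold:
d(p1,p2) = 2*arccos(sqrt(p1*p2) + sqrt((1-p1)*(1-p2))).
sqrt(p1*p2) = sqrt(0.55*0.1) = 0.234521.
sqrt((1-p1)*(1-p2)) = sqrt(0.45*0.9) = 0.636396.
arg = 0.234521 + 0.636396 = 0.870917.
d = 2*arccos(0.870917) = 1.0275

1.0275


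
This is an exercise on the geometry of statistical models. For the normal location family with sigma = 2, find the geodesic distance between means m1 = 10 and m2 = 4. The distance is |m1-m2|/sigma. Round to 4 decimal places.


On the fixed-variance normal subfamily, geodesic distance = |m1-m2|/sigma.
|10 - 4| = 6.
sigma = 2.
d = 6/2 = 3.0000

3.0000


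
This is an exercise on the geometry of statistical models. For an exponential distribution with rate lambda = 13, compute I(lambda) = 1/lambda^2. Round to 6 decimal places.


Fisher information for exponential: I(lambda) = 1/lambda^2.
lambda = 13, lambda^2 = 169.
I = 1/169 = 0.005917

0.005917


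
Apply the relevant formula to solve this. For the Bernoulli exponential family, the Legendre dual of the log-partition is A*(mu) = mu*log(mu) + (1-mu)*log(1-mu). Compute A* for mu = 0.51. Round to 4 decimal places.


Legendre transform for Bernoulli:
A*(mu) = mu*log(mu) + (1-mu)*log(1-mu).
mu = 0.51, 1-mu = 0.49.
mu*log(mu) = 0.51*log(0.51) = -0.343406.
(1-mu)*log(1-mu) = 0.49*log(0.49) = -0.349541.
A* = -0.343406 + -0.349541 = -0.6929

-0.6929


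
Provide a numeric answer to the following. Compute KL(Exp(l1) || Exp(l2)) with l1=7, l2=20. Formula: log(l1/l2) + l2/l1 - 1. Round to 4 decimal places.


KL divergence for exponential family:
KL = log(l1/l2) + l2/l1 - 1.
log(7/20) = -1.049822.
20/7 = 2.857143.
KL = -1.049822 + 2.857143 - 1 = 0.8073

0.8073


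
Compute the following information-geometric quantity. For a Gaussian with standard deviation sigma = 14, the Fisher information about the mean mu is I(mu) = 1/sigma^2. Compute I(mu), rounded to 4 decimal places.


The Fisher information for the mean of a normal distribution is I(mu) = 1/sigma^2.
sigma = 14, so sigma^2 = 196.
I(mu) = 1/196 = 0.0051

0.0051


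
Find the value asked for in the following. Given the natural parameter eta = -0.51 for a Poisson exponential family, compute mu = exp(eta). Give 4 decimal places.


Expectation parameter for Poisson exponential family:
mu = exp(eta).
eta = -0.51.
mu = exp(-0.51) = 0.6005

0.6005


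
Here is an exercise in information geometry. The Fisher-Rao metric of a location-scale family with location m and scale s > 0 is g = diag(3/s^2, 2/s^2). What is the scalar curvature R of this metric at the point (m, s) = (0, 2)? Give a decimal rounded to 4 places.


The metric has the form g = (A dm^2 + B ds^2)/s^2 with A = 3, B = 2.
Substitute u = sqrt(A/B)*m: g = B*(du^2 + ds^2)/s^2, i.e. B times the
Poincare upper half-plane metric, which has constant Gaussian curvature -1.
Scaling a 2D metric by a constant c divides the Gaussian curvature by c,
so K = -1/B = -1/(2) = -0.5000 everywhere (the point (m, s) = (0, 2) is irrelevant:
the curvature is constant).
Scalar curvature in dimension 2: R = 2K = -2/(2) = -1.0000.

-1.0000


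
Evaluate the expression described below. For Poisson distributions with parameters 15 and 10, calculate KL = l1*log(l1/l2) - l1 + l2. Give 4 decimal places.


KL divergence for Poisson:
KL = l1*log(l1/l2) - l1 + l2.
l1 = 15, l2 = 10.
log(15/10) = 0.405465.
l1*log(l1/l2) = 15 * 0.405465 = 6.081977.
KL = 6.081977 - 15 + 10 = 1.0820

1.0820


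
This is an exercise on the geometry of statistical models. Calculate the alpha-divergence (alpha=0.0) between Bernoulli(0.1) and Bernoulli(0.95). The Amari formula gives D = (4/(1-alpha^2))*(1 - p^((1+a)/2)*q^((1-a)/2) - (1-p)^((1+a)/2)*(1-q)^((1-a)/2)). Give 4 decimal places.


Amari alpha-divergence:
D = (4/(1-alpha^2))*(1 - p^((1+a)/2)*q^((1-a)/2) - (1-p)^((1+a)/2)*(1-q)^((1-a)/2)).
alpha = 0.0, p = 0.1, q = 0.95.
e1 = (1+alpha)/2 = 0.5, e2 = (1-alpha)/2 = 0.5.
t1 = p^e1 * q^e2 = 0.1^0.5 * 0.95^0.5 = 0.308221.
t2 = (1-p)^e1 * (1-q)^e2 = 0.9^0.5 * 0.05^0.5 = 0.212132.
4/(1-alpha^2) = 4.0.
D = 4.0*(1 - 0.308221 - 0.212132) = 1.9186

1.9186


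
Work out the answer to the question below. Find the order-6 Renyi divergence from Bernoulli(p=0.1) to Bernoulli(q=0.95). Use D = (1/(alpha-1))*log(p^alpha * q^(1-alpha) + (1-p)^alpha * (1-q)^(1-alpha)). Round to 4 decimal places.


Renyi divergence of order alpha between Bernoulli distributions:
D = (1/(alpha-1))*log(p^alpha * q^(1-alpha) + (1-p)^alpha * (1-q)^(1-alpha)).
alpha = 6, p = 0.1, q = 0.95.
p^alpha * q^(1-alpha) = 0.1^6 * 0.95^-5 = 1e-06.
(1-p)^alpha * (1-q)^(1-alpha) = 0.9^6 * 0.05^-5 = 1700611.2.
sum = 1e-06 + 1700611.2 = 1700611.200001.
D = (1/5)*log(1700611.200001) = 2.8693

2.8693


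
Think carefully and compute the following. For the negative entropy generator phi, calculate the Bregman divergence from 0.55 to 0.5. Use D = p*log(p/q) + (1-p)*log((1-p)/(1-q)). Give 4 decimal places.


Bregman divergence with negative entropy generator:
D = p*log(p/q) + (1-p)*log((1-p)/(1-q)).
p = 0.55, q = 0.5.
p*log(p/q) = 0.55*log(0.55/0.5) = 0.052421.
(1-p)*log((1-p)/(1-q)) = 0.45*log(0.45/0.5) = -0.047412.
D = 0.052421 + -0.047412 = 0.0050

0.0050


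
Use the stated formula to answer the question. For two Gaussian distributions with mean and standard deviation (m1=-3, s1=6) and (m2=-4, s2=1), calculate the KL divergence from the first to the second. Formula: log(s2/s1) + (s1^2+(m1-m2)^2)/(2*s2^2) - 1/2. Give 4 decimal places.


KL divergence between normal distributions:
KL = log(s2/s1) + (s1^2 + (m1-m2)^2)/(2*s2^2) - 1/2.
log(1/6) = -1.791759.
(6^2 + (-3--4)^2)/(2*1^2) = (36 + 1)/2 = 18.5.
KL = -1.791759 + 18.5 - 0.5 = 16.2082

16.2082


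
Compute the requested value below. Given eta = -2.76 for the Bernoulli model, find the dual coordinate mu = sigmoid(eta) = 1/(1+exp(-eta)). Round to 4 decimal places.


Dual coordinate (expectation parameter) for Bernoulli:
mu = 1/(1+exp(-eta)).
eta = -2.76.
exp(-eta) = exp(2.76) = 15.799843.
mu = 1/(1+15.799843) = 0.0595

0.0595


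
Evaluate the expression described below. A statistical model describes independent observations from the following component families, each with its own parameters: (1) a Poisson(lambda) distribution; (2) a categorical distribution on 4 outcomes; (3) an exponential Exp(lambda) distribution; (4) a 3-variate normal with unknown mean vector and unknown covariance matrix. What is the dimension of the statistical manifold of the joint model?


The dimension of a statistical manifold equals the number of free
(independent) real parameters of the model. For a product of independent
blocks the parameter counts add.
- Poisson (lambda): 1.
- categorical on 4 outcomes (probabilities sum to 1): 4-1 = 3.
- exponential (lambda): 1.
- 3-variate normal: 3 (mean) + 3*4/2 = 6 (symmetric covariance) = 9.
Total = 1 + 3 + 1 + 9 = 14.
Dimension = 14

14


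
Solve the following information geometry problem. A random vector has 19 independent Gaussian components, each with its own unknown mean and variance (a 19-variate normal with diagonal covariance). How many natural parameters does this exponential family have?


Exponential family dimension calculation:
Each univariate normal has two natural parameters (mu/sigma^2 and -1/(2 sigma^2)).
With 19 independent components, dim = 2 * 19 = 38.

38


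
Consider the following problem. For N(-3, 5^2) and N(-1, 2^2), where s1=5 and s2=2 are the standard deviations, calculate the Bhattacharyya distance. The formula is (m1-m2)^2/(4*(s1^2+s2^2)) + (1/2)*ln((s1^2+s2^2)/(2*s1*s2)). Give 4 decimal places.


Bhattacharyya distance between two Gaussians:
DB = (m1-m2)^2/(4*(s1^2+s2^2)) + (1/2)*ln((s1^2+s2^2)/(2*s1*s2)).
(m1-m2)^2 = (-2)^2 = 4.
s1^2+s2^2 = 25 + 4 = 29.
term1 = 4/116 = 0.034483.
term2 = 0.5*ln(29/20.0) = 0.185782.
DB = 0.034483 + 0.185782 = 0.2203

0.2203


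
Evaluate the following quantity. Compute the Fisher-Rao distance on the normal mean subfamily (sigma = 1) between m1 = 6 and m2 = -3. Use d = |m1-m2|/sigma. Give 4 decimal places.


On the fixed-variance normal subfamily, geodesic distance = |m1-m2|/sigma.
|6 - -3| = 9.
sigma = 1.
d = 9/1 = 9.0000

9.0000


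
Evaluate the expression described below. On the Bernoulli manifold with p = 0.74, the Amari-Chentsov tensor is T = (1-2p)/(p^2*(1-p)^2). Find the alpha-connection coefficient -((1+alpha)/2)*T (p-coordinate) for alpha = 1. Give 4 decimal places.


Skewness (Amari-Chentsov) tensor: T = (1-2p)/(p^2*(1-p)^2).
p = 0.74, 1-2p = -0.48, p^2 = 0.5476, (1-p)^2 = 0.0676.
T = -0.48/(0.5476 * 0.0676) = -12.966749.
In the p-coordinate, Gamma^(alpha) = Gamma^(0) - (alpha/2)*T with Gamma^(0) = (1/2)*g'(p) = -T/2,
so Gamma^(alpha) = -((1+alpha)/2)*T.
alpha = 1, -(1+alpha)/2 = -1.0.
Gamma = -1.0 * -12.966749 = 12.9667

12.9667


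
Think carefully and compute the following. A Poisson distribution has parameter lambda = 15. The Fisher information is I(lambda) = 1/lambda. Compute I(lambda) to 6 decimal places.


Fisher information for Poisson: I(lambda) = 1/lambda.
lambda = 15.
I(lambda) = 1/15 = 0.066667

0.066667


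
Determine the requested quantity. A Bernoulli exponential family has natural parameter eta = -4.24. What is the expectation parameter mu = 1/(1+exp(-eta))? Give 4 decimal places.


Dual coordinate (expectation parameter) for Bernoulli:
mu = 1/(1+exp(-eta)).
eta = -4.24.
exp(-eta) = exp(4.24) = 69.407852.
mu = 1/(1+69.407852) = 0.0142

0.0142


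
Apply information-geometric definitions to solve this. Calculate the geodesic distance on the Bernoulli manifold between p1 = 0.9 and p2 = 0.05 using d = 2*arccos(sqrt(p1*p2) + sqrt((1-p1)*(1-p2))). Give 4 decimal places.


Geodesic distance on Bernoulli manifold:
d(p1,p2) = 2*arccos(sqrt(p1*p2) + sqrt((1-p1)*(1-p2))).
sqrt(p1*p2) = sqrt(0.9*0.05) = 0.212132.
sqrt((1-p1)*(1-p2)) = sqrt(0.1*0.95) = 0.308221.
arg = 0.212132 + 0.308221 = 0.520353.
d = 2*arccos(0.520353) = 2.0471

2.0471


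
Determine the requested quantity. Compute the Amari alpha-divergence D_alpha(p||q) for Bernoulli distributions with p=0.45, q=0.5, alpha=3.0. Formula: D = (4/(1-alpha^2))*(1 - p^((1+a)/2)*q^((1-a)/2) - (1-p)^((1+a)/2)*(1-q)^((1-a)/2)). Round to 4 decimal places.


Amari alpha-divergence:
D = (4/(1-alpha^2))*(1 - p^((1+a)/2)*q^((1-a)/2) - (1-p)^((1+a)/2)*(1-q)^((1-a)/2)).
alpha = 3.0, p = 0.45, q = 0.5.
e1 = (1+alpha)/2 = 2.0, e2 = (1-alpha)/2 = -1.0.
t1 = p^e1 * q^e2 = 0.45^2.0 * 0.5^-1.0 = 0.405.
t2 = (1-p)^e1 * (1-q)^e2 = 0.55^2.0 * 0.5^-1.0 = 0.605.
4/(1-alpha^2) = -0.5.
D = -0.5*(1 - 0.405 - 0.605) = 0.0050

0.0050


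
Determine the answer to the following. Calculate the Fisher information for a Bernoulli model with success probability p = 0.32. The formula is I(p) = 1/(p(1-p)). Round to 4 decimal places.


For Bernoulli(p), Fisher information is I(p) = 1/(p*(1-p)).
p = 0.32, 1-p = 0.68.
p*(1-p) = 0.2176.
I(p) = 1/0.2176 = 4.5956

4.5956


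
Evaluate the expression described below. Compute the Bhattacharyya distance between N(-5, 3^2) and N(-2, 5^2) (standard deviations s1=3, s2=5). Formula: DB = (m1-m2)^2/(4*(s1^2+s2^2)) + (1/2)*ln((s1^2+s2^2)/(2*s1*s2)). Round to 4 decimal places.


Bhattacharyya distance between two Gaussians:
DB = (m1-m2)^2/(4*(s1^2+s2^2)) + (1/2)*ln((s1^2+s2^2)/(2*s1*s2)).
(m1-m2)^2 = (-3)^2 = 9.
s1^2+s2^2 = 9 + 25 = 34.
term1 = 9/136 = 0.066176.
term2 = 0.5*ln(34/30.0) = 0.062582.
DB = 0.066176 + 0.062582 = 0.1288

0.1288


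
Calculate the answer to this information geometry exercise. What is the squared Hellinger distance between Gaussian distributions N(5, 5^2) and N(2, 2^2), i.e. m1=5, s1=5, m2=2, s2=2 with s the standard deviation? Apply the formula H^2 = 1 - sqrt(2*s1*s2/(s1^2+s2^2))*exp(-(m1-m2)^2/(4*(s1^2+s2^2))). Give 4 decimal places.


Squared Hellinger distance for Gaussians:
H^2 = 1 - sqrt(2*s1*s2/(s1^2+s2^2)) * exp(-(m1-m2)^2/(4*(s1^2+s2^2))).
s1^2 = 25, s2^2 = 4, s1^2+s2^2 = 29.
sqrt(2*5*2/(29)) = 0.830455.
(m1-m2)^2 = (3)^2 = 9.
exp(-9/(4*29)) = exp(-0.077586) = 0.925347.
H^2 = 1 - 0.830455*0.925347 = 0.2315

0.2315


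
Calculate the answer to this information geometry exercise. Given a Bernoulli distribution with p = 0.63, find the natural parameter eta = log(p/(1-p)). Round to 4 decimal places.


Natural parameter for Bernoulli: eta = log(p/(1-p)).
p = 0.63, 1-p = 0.37.
p/(1-p) = 1.702703.
eta = log(1.702703) = 0.5322

0.5322


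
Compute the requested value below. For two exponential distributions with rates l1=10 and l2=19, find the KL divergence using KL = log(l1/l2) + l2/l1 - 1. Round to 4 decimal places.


KL divergence for exponential family:
KL = log(l1/l2) + l2/l1 - 1.
log(10/19) = -0.641854.
19/10 = 1.9.
KL = -0.641854 + 1.9 - 1 = 0.2581

0.2581


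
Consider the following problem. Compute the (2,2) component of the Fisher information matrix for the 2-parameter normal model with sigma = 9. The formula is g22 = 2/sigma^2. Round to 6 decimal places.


For the 2-parameter normal family, the Fisher metric has:
  g11 = 1/sigma^2, g22 = 2/sigma^2.
sigma = 9, sigma^2 = 81.
g22 = 0.024691

0.024691


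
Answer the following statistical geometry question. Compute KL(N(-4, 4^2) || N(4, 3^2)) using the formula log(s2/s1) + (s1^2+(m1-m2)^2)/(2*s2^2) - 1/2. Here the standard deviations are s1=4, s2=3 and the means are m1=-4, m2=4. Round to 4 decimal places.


KL divergence between normal distributions:
KL = log(s2/s1) + (s1^2 + (m1-m2)^2)/(2*s2^2) - 1/2.
log(3/4) = -0.287682.
(4^2 + (-4-4)^2)/(2*3^2) = (16 + 64)/18 = 4.444444.
KL = -0.287682 + 4.444444 - 0.5 = 3.6568

3.6568


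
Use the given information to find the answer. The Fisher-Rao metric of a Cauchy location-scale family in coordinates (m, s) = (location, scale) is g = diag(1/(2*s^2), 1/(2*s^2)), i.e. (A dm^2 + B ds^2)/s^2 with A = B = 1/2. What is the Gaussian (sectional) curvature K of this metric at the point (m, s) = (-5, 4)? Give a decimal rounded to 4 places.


The metric has the form g = (A dm^2 + B ds^2)/s^2 with A = 1/2, B = 1/2.
Substitute u = sqrt(A/B)*m: g = B*(du^2 + ds^2)/s^2, i.e. B times the
Poincare upper half-plane metric, which has constant Gaussian curvature -1.
Scaling a 2D metric by a constant c divides the Gaussian curvature by c,
so K = -1/B = -1/(1/2) = -2.0000 everywhere (the point (m, s) = (-5, 4) is irrelevant:
the curvature is constant).
The requested Gaussian curvature is K = -2.0000.

-2.0000


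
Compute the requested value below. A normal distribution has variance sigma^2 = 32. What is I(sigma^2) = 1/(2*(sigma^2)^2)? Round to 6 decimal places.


Fisher information for variance: I(sigma^2) = 1/(2*sigma^4).
sigma^2 = 32, so sigma^4 = 1024.
I = 1/(2*1024) = 1/2048 = 0.000488

0.000488


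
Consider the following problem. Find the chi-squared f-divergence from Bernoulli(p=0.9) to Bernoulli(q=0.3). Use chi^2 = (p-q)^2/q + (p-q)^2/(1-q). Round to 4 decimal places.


Chi-squared divergence between Bernoulli distributions:
chi^2 = (p-q)^2/q + (p-q)^2/(1-q).
p = 0.9, q = 0.3, p-q = 0.6.
(p-q)^2 = 0.36.
term1 = 0.36/0.3 = 1.2.
term2 = 0.36/0.7 = 0.514286.
chi^2 = 1.2 + 0.514286 = 1.7143

1.7143


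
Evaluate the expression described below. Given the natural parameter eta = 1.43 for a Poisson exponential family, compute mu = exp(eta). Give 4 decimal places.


Expectation parameter for Poisson exponential family:
mu = exp(eta).
eta = 1.43.
mu = exp(1.43) = 4.1787

4.1787


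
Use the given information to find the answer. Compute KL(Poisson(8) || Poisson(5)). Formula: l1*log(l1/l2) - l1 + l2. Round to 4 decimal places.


KL divergence for Poisson:
KL = l1*log(l1/l2) - l1 + l2.
l1 = 8, l2 = 5.
log(8/5) = 0.470004.
l1*log(l1/l2) = 8 * 0.470004 = 3.760029.
KL = 3.760029 - 8 + 5 = 0.7600

0.7600


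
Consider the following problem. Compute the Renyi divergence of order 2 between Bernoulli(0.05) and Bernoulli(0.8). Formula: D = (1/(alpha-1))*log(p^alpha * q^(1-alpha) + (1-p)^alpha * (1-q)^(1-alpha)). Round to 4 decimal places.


Renyi divergence of order alpha between Bernoulli distributions:
D = (1/(alpha-1))*log(p^alpha * q^(1-alpha) + (1-p)^alpha * (1-q)^(1-alpha)).
alpha = 2, p = 0.05, q = 0.8.
p^alpha * q^(1-alpha) = 0.05^2 * 0.8^-1 = 0.003125.
(1-p)^alpha * (1-q)^(1-alpha) = 0.95^2 * 0.2^-1 = 4.5125.
sum = 0.003125 + 4.5125 = 4.515625.
D = (1/1)*log(4.515625) = 1.5075

1.5075


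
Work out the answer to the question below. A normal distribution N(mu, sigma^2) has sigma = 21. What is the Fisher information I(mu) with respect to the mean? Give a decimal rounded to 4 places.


The Fisher information for the mean of a normal distribution is I(mu) = 1/sigma^2.
sigma = 21, so sigma^2 = 441.
I(mu) = 1/441 = 0.0023

0.0023


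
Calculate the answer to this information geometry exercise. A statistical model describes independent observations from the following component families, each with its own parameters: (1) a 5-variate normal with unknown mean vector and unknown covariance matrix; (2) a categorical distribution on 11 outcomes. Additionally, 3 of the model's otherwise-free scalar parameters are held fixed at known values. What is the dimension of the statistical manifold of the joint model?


The dimension of a statistical manifold equals the number of free
(independent) real parameters of the model. For a product of independent
blocks the parameter counts add.
- 5-variate normal: 5 (mean) + 5*6/2 = 15 (symmetric covariance) = 20.
- categorical on 11 outcomes (probabilities sum to 1): 11-1 = 10.
Total = 20 + 10 = 30.
3 parameter(s) fixed at known values: 30 - 3 = 27.
Dimension = 27

27


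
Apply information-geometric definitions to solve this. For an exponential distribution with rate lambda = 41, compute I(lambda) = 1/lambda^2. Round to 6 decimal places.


Fisher information for exponential: I(lambda) = 1/lambda^2.
lambda = 41, lambda^2 = 1681.
I = 1/1681 = 0.000595

0.000595


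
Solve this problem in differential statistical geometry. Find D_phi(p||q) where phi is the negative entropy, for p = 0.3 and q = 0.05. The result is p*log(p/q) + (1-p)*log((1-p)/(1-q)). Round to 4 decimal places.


Bregman divergence with negative entropy generator:
D = p*log(p/q) + (1-p)*log((1-p)/(1-q)).
p = 0.3, q = 0.05.
p*log(p/q) = 0.3*log(0.3/0.05) = 0.537528.
(1-p)*log((1-p)/(1-q)) = 0.7*log(0.7/0.95) = -0.213767.
D = 0.537528 + -0.213767 = 0.3238

0.3238
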